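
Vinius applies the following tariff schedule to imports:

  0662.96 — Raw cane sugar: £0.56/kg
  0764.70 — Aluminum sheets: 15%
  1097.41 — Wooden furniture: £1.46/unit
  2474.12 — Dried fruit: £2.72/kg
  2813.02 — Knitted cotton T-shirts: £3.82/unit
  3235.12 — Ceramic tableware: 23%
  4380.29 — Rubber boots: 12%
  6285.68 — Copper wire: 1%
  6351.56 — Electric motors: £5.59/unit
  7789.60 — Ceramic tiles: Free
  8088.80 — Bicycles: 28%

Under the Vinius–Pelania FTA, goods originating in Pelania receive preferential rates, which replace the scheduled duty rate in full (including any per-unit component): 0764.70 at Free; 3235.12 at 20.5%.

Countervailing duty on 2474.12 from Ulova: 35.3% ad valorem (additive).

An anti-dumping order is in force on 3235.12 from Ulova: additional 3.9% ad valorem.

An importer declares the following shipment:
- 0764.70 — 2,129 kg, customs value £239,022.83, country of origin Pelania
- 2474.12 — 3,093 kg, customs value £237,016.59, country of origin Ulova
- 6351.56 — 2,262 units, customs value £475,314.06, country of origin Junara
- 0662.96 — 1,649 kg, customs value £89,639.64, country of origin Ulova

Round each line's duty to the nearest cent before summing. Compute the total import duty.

Line 1 (0764.70, Pelania, 2,129 kg, £239,022.83):
Base rate for 0764.70 is 15%.
Origin Pelania qualifies under the Vinius–Pelania agreement and 0764.70 is covered: preferential rate Free applies instead.
Duty = £239,022.83 × 0% = £0.00.
Line 2 (2474.12, Ulova, 3,093 kg, £237,016.59):
Base rate for 2474.12 is £2.72/kg.
Additional duty on 2474.12 from Ulova: +35.3% ad valorem. Applied ad valorem rate = 35.3%.
Duty = £237,016.59 × 35.3% + 3,093 × £2.72 = £92,079.82.
Line 3 (6351.56, Junara, 2,262 units, £475,314.06):
Base rate for 6351.56 is £5.59/unit.
Duty = 2,262 × £5.59 = £12,644.58.
Line 4 (0662.96, Ulova, 1,649 kg, £89,639.64):
Base rate for 0662.96 is £0.56/kg.
Duty = 1,649 × £0.56 = £923.44.
Total = £0.00 + £92,079.82 + £12,644.58 + £923.44 = £105,647.84.

£105,647.84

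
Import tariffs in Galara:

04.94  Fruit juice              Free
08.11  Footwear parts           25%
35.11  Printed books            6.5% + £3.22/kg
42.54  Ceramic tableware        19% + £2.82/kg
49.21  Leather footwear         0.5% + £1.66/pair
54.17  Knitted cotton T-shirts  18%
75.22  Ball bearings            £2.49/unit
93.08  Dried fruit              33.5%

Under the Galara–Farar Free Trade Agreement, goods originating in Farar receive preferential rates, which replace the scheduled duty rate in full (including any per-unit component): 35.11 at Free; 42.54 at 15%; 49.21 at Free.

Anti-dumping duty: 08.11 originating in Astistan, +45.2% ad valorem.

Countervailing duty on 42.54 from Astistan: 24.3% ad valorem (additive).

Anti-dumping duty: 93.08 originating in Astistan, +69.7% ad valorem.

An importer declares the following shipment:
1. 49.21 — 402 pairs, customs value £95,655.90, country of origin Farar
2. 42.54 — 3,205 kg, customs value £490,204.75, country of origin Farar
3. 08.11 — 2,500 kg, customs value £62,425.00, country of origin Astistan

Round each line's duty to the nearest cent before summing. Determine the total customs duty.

Line 1 (49.21, Farar, 402 pairs, £95,655.90):
Base rate for 49.21 is 0.5% + £1.66/pair.
Origin Farar qualifies under the Galara–Farar agreement and 49.21 is covered: preferential rate Free applies instead.
Duty = £95,655.90 × 0% = £0.00.
Line 2 (42.54, Farar, 3,205 kg, £490,204.75):
Base rate for 42.54 is 19% + £2.82/kg.
Origin Farar qualifies under the Galara–Farar agreement and 42.54 is covered: preferential rate 15% applies instead.
The additional-duty order on 42.54 targets Astistan, not Farar; it does not apply.
Duty = £490,204.75 × 15% = £73,530.71.
Line 3 (08.11, Astistan, 2,500 kg, £62,425.00):
Base rate for 08.11 is 25%.
Additional duty on 08.11 from Astistan: +45.2%. Applied ad valorem rate: 25% + 45.2% = 70.2%.
Duty = £62,425.00 × 70.2% = £43,822.35.
Total = £0.00 + £73,530.71 + £43,822.35 = £117,353.06.

£117,353.06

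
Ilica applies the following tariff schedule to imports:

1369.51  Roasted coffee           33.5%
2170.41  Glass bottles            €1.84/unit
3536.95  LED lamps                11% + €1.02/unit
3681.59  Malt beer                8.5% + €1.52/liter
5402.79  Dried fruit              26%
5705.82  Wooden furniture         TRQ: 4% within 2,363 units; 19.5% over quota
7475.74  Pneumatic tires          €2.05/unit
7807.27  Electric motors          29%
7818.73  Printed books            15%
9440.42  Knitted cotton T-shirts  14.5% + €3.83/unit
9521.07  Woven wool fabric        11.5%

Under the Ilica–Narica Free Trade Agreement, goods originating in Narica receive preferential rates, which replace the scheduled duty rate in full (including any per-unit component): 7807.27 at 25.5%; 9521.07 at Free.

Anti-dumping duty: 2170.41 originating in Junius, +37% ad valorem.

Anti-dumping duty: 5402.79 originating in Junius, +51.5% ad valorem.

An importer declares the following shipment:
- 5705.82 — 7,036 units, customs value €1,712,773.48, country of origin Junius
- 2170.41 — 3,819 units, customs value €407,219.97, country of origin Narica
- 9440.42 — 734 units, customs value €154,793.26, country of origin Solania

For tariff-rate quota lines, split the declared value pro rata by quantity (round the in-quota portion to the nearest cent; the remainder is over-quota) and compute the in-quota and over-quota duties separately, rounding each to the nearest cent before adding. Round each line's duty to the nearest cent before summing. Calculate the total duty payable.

€277,114.14

Line 1 (5705.82, Junius, 7,036 units, €1,712,773.48):
Code 5705.82 is under a tariff-rate quota (threshold 2,363 units). In-quota: 2,363 units at 4%; over-quota: 4,673 units at 19.5%.
Pro-rata value split: in-quota = €1,712,773.48 × 2,363/7,036 = €575,225.09; over-quota = €1,712,773.48 − €575,225.09 = €1,137,548.39.
In-quota duty = €575,225.09 × 4% = €23,009.00. Over-quota duty = €1,137,548.39 × 19.5% = €221,821.94.
Line duty = €23,009.00 + €221,821.94 = €244,830.94.
Line 2 (2170.41, Narica, 3,819 units, €407,219.97):
Base rate for 2170.41 is €1.84/unit.
Origin Narica is the FTA partner but 2170.41 is not on the preference list; base rate stands.
The additional-duty order on 2170.41 targets Junius, not Narica; it does not apply.
Duty = 3,819 × €1.84 = €7,026.96.
Line 3 (9440.42, Solania, 734 units, €154,793.26):
Base rate for 9440.42 is 14.5% + €3.83/unit.
Duty = €154,793.26 × 14.5% + 734 × €3.83 = €25,256.24.
Total = €244,830.94 + €7,026.96 + €25,256.24 = €277,114.14.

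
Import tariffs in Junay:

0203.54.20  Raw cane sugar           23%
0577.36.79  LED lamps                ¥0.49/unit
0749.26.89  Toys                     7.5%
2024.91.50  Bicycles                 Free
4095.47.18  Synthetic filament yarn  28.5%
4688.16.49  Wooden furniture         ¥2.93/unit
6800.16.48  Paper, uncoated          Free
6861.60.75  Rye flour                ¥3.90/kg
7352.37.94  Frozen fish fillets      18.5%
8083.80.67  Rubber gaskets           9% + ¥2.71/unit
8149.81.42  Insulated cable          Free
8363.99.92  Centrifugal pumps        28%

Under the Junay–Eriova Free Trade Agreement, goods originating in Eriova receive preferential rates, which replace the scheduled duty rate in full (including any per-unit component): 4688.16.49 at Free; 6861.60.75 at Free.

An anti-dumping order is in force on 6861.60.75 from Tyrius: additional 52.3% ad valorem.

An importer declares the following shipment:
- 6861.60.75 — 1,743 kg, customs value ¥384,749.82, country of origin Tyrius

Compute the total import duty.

¥208,021.86

Line 1 (6861.60.75, Tyrius, 1,743 kg, ¥384,749.82):
Base rate for 6861.60.75 is ¥3.90/kg.
6861.60.75 has an FTA preferential rate, but origin Tyrius is not Eriova; base rate stands.
Additional duty on 6861.60.75 from Tyrius: +52.3% ad valorem. Applied ad valorem rate = 52.3%.
Duty = ¥384,749.82 × 52.3% + 1,743 × ¥3.90 = ¥208,021.86.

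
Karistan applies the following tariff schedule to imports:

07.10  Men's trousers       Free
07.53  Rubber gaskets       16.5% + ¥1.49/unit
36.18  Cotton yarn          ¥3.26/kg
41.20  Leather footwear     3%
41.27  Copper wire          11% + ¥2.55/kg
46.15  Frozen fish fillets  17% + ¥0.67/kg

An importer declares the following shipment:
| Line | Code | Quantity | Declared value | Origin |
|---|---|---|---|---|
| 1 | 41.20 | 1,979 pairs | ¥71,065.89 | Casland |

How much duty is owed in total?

Line 1 (41.20, Casland, 1,979 pairs, ¥71,065.89):
Base rate for 41.20 is 3%.
Duty = ¥71,065.89 × 3% = ¥2,131.98.

¥2,131.98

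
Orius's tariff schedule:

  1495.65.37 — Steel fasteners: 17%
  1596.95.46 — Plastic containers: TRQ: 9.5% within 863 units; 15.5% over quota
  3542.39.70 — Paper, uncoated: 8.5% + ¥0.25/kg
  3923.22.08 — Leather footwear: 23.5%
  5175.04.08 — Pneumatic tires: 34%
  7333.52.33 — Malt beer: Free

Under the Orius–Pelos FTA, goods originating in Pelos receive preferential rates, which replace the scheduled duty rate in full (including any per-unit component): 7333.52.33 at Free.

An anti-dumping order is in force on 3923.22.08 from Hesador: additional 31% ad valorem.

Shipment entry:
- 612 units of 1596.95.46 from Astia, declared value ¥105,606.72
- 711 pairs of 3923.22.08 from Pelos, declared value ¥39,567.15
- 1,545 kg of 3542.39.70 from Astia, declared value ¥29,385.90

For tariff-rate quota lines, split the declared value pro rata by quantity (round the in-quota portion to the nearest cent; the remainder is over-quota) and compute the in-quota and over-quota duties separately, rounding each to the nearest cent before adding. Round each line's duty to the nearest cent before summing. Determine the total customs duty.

Line 1 (1596.95.46, Astia, 612 units, ¥105,606.72):
Code 1596.95.46 is under a tariff-rate quota (threshold 863 units). Quantity 612 units is within the quota, so the in-quota rate 9.5% applies to the full value.
Duty = ¥105,606.72 × 9.5% = ¥10,032.64.
Line 2 (3923.22.08, Pelos, 711 pairs, ¥39,567.15):
Base rate for 3923.22.08 is 23.5%.
Origin Pelos is the FTA partner but 3923.22.08 is not on the preference list; base rate stands.
The additional-duty order on 3923.22.08 targets Hesador, not Pelos; it does not apply.
Duty = ¥39,567.15 × 23.5% = ¥9,298.28.
Line 3 (3542.39.70, Astia, 1,545 kg, ¥29,385.90):
Base rate for 3542.39.70 is 8.5% + ¥0.25/kg.
Duty = ¥29,385.90 × 8.5% + 1,545 × ¥0.25 = ¥2,884.05.
Total = ¥10,032.64 + ¥9,298.28 + ¥2,884.05 = ¥22,214.97.

¥22,214.97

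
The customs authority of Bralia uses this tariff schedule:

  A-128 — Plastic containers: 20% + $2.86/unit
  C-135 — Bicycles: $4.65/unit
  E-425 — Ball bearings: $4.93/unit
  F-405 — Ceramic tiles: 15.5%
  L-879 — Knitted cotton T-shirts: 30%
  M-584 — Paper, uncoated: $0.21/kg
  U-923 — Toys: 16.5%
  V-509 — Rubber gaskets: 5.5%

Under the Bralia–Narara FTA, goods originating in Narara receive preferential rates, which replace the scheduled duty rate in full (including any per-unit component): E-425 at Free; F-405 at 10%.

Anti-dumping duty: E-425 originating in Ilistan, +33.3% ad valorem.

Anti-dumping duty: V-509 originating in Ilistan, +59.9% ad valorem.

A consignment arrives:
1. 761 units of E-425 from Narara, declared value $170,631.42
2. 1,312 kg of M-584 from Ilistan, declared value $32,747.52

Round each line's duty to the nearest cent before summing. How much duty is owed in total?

$275.52

Line 1 (E-425, Narara, 761 units, $170,631.42):
Base rate for E-425 is $4.93/unit.
Origin Narara qualifies under the Bralia–Narara agreement and E-425 is covered: preferential rate Free applies instead.
The additional-duty order on E-425 targets Ilistan, not Narara; it does not apply.
Duty = $170,631.42 × 0% = $0.00.
Line 2 (M-584, Ilistan, 1,312 kg, $32,747.52):
Base rate for M-584 is $0.21/kg.
Duty = 1,312 × $0.21 = $275.52.
Total = $0.00 + $275.52 = $275.52.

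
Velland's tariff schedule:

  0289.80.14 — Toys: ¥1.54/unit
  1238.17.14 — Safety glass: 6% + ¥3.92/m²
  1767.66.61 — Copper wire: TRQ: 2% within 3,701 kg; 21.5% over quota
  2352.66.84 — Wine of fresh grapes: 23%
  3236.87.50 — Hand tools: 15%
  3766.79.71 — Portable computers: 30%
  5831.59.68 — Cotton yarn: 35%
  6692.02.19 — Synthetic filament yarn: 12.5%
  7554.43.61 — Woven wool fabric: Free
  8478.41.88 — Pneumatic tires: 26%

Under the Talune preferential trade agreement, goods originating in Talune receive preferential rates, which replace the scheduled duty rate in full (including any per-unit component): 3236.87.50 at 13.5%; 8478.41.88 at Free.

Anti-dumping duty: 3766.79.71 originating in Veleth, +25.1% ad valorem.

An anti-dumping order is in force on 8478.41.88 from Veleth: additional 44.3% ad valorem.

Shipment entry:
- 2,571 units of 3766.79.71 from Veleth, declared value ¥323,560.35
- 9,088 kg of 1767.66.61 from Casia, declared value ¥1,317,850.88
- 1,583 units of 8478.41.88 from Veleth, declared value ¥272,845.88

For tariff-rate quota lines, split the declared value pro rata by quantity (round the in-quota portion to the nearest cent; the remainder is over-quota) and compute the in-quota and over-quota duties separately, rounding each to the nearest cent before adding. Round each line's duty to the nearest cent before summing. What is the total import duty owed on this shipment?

Line 1 (3766.79.71, Veleth, 2,571 units, ¥323,560.35):
Base rate for 3766.79.71 is 30%.
Additional duty on 3766.79.71 from Veleth: +25.1%. Applied ad valorem rate: 30% + 25.1% = 55.1%.
Duty = ¥323,560.35 × 55.1% = ¥178,281.75.
Line 2 (1767.66.61, Casia, 9,088 kg, ¥1,317,850.88):
Code 1767.66.61 is under a tariff-rate quota (threshold 3,701 kg). In-quota: 3,701 kg at 2%; over-quota: 5,387 kg at 21.5%.
Pro-rata value split: in-quota = ¥1,317,850.88 × 3,701/9,088 = ¥536,682.01; over-quota = ¥1,317,850.88 − ¥536,682.01 = ¥781,168.87.
In-quota duty = ¥536,682.01 × 2% = ¥10,733.64. Over-quota duty = ¥781,168.87 × 21.5% = ¥167,951.31.
Line duty = ¥10,733.64 + ¥167,951.31 = ¥178,684.95.
Line 3 (8478.41.88, Veleth, 1,583 units, ¥272,845.88):
Base rate for 8478.41.88 is 26%.
8478.41.88 has an FTA preferential rate, but origin Veleth is not Talune; base rate stands.
Additional duty on 8478.41.88 from Veleth: +44.3%. Applied ad valorem rate: 26% + 44.3% = 70.3%.
Duty = ¥272,845.88 × 70.3% = ¥191,810.65.
Total = ¥178,281.75 + ¥178,684.95 + ¥191,810.65 = ¥548,777.35.

¥548,777.35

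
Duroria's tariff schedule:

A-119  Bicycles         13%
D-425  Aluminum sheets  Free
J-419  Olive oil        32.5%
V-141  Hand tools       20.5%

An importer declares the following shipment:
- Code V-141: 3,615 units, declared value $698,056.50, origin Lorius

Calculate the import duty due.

$143,101.58

Line 1 (V-141, Lorius, 3,615 units, $698,056.50):
Base rate for V-141 is 20.5%.
Duty = $698,056.50 × 20.5% = $143,101.58.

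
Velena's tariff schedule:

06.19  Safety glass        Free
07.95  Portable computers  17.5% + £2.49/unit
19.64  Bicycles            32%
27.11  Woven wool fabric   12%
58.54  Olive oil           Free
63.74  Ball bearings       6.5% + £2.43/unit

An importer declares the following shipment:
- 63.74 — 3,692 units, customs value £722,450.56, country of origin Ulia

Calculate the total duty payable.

Line 1 (63.74, Ulia, 3,692 units, £722,450.56):
Base rate for 63.74 is 6.5% + £2.43/unit.
Duty = £722,450.56 × 6.5% + 3,692 × £2.43 = £55,930.85.

£55,930.85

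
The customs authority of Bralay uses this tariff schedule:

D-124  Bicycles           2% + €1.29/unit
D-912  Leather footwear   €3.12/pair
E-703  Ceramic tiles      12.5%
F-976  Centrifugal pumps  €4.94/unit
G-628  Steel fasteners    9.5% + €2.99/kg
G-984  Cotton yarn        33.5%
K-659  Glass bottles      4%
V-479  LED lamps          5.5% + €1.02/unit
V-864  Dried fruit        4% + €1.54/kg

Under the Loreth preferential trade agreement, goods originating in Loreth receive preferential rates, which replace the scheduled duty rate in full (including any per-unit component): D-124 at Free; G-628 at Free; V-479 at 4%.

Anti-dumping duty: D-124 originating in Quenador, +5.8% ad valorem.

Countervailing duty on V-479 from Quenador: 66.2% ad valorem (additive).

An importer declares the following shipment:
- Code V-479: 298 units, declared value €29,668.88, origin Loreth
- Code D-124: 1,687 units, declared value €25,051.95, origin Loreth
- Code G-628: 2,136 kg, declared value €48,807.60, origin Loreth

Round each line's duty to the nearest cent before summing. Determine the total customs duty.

€1,186.76

Line 1 (V-479, Loreth, 298 units, €29,668.88):
Base rate for V-479 is 5.5% + €1.02/unit.
Origin Loreth qualifies under the Bralay–Loreth agreement and V-479 is covered: preferential rate 4% applies instead.
The additional-duty order on V-479 targets Quenador, not Loreth; it does not apply.
Duty = €29,668.88 × 4% = €1,186.76.
Line 2 (D-124, Loreth, 1,687 units, €25,051.95):
Base rate for D-124 is 2% + €1.29/unit.
Origin Loreth qualifies under the Bralay–Loreth agreement and D-124 is covered: preferential rate Free applies instead.
The additional-duty order on D-124 targets Quenador, not Loreth; it does not apply.
Duty = €25,051.95 × 0% = €0.00.
Line 3 (G-628, Loreth, 2,136 kg, €48,807.60):
Base rate for G-628 is 9.5% + €2.99/kg.
Origin Loreth qualifies under the Bralay–Loreth agreement and G-628 is covered: preferential rate Free applies instead.
Duty = €48,807.60 × 0% = €0.00.
Total = €1,186.76 + €0.00 + €0.00 = €1,186.76.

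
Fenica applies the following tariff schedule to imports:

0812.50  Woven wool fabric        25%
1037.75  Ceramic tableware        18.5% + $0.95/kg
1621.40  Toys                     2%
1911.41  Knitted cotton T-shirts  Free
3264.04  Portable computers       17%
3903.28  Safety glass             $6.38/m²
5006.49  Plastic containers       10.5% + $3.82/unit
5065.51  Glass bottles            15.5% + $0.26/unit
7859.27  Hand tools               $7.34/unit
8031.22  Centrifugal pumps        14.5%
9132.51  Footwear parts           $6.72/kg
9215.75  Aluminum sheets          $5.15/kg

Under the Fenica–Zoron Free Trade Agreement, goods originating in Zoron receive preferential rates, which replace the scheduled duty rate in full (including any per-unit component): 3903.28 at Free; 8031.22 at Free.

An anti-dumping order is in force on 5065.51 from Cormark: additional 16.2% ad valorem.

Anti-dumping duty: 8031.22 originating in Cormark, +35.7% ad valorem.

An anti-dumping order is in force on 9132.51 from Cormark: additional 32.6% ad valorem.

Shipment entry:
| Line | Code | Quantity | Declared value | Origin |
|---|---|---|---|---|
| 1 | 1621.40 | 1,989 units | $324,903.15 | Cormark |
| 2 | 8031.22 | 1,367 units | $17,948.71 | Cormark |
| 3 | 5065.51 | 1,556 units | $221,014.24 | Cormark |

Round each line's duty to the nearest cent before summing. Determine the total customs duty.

$85,974.38

Line 1 (1621.40, Cormark, 1,989 units, $324,903.15):
Base rate for 1621.40 is 2%.
Duty = $324,903.15 × 2% = $6,498.06.
Line 2 (8031.22, Cormark, 1,367 units, $17,948.71):
Base rate for 8031.22 is 14.5%.
8031.22 has an FTA preferential rate, but origin Cormark is not Zoron; base rate stands.
Additional duty on 8031.22 from Cormark: +35.7%. Applied ad valorem rate: 14.5% + 35.7% = 50.2%.
Duty = $17,948.71 × 50.2% = $9,010.25.
Line 3 (5065.51, Cormark, 1,556 units, $221,014.24):
Base rate for 5065.51 is 15.5% + $0.26/unit.
Additional duty on 5065.51 from Cormark: +16.2%. Applied ad valorem rate: 15.5% + 16.2% = 31.7%.
Duty = $221,014.24 × 31.7% + 1,556 × $0.26 = $70,466.07.
Total = $6,498.06 + $9,010.25 + $70,466.07 = $85,974.38.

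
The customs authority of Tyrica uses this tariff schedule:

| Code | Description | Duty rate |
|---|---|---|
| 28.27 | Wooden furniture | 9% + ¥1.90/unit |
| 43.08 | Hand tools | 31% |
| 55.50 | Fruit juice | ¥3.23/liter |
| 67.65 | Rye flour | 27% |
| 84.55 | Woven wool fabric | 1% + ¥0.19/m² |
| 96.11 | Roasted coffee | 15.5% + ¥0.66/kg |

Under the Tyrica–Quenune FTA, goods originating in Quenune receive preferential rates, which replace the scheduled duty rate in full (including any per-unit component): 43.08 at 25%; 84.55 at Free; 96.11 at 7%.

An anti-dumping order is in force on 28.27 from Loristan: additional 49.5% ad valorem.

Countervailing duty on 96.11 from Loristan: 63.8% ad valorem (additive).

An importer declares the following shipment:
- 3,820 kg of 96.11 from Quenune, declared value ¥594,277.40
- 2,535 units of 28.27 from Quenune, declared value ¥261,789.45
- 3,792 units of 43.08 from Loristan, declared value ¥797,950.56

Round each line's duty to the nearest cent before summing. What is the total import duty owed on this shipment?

¥317,341.64

Line 1 (96.11, Quenune, 3,820 kg, ¥594,277.40):
Base rate for 96.11 is 15.5% + ¥0.66/kg.
Origin Quenune qualifies under the Tyrica–Quenune agreement and 96.11 is covered: preferential rate 7% applies instead.
The additional-duty order on 96.11 targets Loristan, not Quenune; it does not apply.
Duty = ¥594,277.40 × 7% = ¥41,599.42.
Line 2 (28.27, Quenune, 2,535 units, ¥261,789.45):
Base rate for 28.27 is 9% + ¥1.90/unit.
Origin Quenune is the FTA partner but 28.27 is not on the preference list; base rate stands.
The additional-duty order on 28.27 targets Loristan, not Quenune; it does not apply.
Duty = ¥261,789.45 × 9% + 2,535 × ¥1.90 = ¥28,377.55.
Line 3 (43.08, Loristan, 3,792 units, ¥797,950.56):
Base rate for 43.08 is 31%.
43.08 has an FTA preferential rate, but origin Loristan is not Quenune; base rate stands.
Duty = ¥797,950.56 × 31% = ¥247,364.67.
Total = ¥41,599.42 + ¥28,377.55 + ¥247,364.67 = ¥317,341.64.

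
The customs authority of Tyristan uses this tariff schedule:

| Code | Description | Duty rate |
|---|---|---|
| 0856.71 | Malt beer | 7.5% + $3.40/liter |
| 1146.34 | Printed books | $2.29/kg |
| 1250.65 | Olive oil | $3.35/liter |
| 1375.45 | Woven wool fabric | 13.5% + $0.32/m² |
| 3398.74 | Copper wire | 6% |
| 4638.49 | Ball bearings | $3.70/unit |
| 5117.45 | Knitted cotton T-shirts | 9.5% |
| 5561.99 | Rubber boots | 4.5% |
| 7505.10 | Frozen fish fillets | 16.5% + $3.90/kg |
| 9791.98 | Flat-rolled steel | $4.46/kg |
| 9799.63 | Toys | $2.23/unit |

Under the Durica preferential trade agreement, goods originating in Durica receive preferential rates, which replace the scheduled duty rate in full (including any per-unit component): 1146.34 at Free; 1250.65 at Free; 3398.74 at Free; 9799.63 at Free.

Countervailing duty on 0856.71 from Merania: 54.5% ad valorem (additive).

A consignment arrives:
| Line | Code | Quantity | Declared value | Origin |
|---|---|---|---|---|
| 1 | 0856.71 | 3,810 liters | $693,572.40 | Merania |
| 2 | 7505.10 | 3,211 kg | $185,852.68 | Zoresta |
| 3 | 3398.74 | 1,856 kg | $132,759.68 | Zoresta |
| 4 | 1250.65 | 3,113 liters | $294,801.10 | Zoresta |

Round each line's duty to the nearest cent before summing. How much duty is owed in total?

Line 1 (0856.71, Merania, 3,810 liters, $693,572.40):
Base rate for 0856.71 is 7.5% + $3.40/liter.
Additional duty on 0856.71 from Merania: +54.5%. Applied ad valorem rate: 7.5% + 54.5% = 62%.
Duty = $693,572.40 × 62% + 3,810 × $3.40 = $442,968.89.
Line 2 (7505.10, Zoresta, 3,211 kg, $185,852.68):
Base rate for 7505.10 is 16.5% + $3.90/kg.
Duty = $185,852.68 × 16.5% + 3,211 × $3.90 = $43,188.59.
Line 3 (3398.74, Zoresta, 1,856 kg, $132,759.68):
Base rate for 3398.74 is 6%.
3398.74 has an FTA preferential rate, but origin Zoresta is not Durica; base rate stands.
Duty = $132,759.68 × 6% = $7,965.58.
Line 4 (1250.65, Zoresta, 3,113 liters, $294,801.10):
Base rate for 1250.65 is $3.35/liter.
1250.65 has an FTA preferential rate, but origin Zoresta is not Durica; base rate stands.
Duty = 3,113 × $3.35 = $10,428.55.
Total = $442,968.89 + $43,188.59 + $7,965.58 + $10,428.55 = $504,551.61.

$504,551.61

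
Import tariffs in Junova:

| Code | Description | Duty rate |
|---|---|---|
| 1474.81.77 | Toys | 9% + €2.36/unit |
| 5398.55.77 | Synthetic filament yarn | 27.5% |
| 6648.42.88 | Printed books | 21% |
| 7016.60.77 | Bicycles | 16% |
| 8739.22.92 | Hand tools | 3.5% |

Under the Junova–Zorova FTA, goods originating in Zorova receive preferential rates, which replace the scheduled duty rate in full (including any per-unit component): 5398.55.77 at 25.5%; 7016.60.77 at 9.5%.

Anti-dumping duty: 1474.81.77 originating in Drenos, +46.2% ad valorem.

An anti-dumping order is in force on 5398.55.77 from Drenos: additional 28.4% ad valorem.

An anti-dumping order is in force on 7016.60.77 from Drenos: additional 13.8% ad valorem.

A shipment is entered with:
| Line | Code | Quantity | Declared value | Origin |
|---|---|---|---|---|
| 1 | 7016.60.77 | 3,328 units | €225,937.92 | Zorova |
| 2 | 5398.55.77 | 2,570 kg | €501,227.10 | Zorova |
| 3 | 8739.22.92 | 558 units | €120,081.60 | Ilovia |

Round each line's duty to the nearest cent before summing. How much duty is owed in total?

Line 1 (7016.60.77, Zorova, 3,328 units, €225,937.92):
Base rate for 7016.60.77 is 16%.
Origin Zorova qualifies under the Junova–Zorova agreement and 7016.60.77 is covered: preferential rate 9.5% applies instead.
The additional-duty order on 7016.60.77 targets Drenos, not Zorova; it does not apply.
Duty = €225,937.92 × 9.5% = €21,464.10.
Line 2 (5398.55.77, Zorova, 2,570 kg, €501,227.10):
Base rate for 5398.55.77 is 27.5%.
Origin Zorova qualifies under the Junova–Zorova agreement and 5398.55.77 is covered: preferential rate 25.5% applies instead.
The additional-duty order on 5398.55.77 targets Drenos, not Zorova; it does not apply.
Duty = €501,227.10 × 25.5% = €127,812.91.
Line 3 (8739.22.92, Ilovia, 558 units, €120,081.60):
Base rate for 8739.22.92 is 3.5%.
Duty = €120,081.60 × 3.5% = €4,202.86.
Total = €21,464.10 + €127,812.91 + €4,202.86 = €153,479.87.

€153,479.87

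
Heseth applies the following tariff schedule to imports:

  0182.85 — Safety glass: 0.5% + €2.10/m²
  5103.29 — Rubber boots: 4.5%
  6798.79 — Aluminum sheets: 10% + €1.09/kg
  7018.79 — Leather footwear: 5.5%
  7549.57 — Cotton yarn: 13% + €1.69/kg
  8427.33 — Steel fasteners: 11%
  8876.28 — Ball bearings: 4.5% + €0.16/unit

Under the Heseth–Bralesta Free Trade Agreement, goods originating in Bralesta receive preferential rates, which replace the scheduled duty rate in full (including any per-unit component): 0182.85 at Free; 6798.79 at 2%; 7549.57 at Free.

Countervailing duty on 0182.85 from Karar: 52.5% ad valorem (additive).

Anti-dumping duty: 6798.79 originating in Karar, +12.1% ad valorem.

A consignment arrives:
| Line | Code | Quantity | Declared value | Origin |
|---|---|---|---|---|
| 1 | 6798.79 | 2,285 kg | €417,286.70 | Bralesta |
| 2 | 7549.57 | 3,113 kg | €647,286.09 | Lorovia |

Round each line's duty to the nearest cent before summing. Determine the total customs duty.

€97,753.89

Line 1 (6798.79, Bralesta, 2,285 kg, €417,286.70):
Base rate for 6798.79 is 10% + €1.09/kg.
Origin Bralesta qualifies under the Heseth–Bralesta agreement and 6798.79 is covered: preferential rate 2% applies instead.
The additional-duty order on 6798.79 targets Karar, not Bralesta; it does not apply.
Duty = €417,286.70 × 2% = €8,345.73.
Line 2 (7549.57, Lorovia, 3,113 kg, €647,286.09):
Base rate for 7549.57 is 13% + €1.69/kg.
7549.57 has an FTA preferential rate, but origin Lorovia is not Bralesta; base rate stands.
Duty = €647,286.09 × 13% + 3,113 × €1.69 = €89,408.16.
Total = €8,345.73 + €89,408.16 = €97,753.89.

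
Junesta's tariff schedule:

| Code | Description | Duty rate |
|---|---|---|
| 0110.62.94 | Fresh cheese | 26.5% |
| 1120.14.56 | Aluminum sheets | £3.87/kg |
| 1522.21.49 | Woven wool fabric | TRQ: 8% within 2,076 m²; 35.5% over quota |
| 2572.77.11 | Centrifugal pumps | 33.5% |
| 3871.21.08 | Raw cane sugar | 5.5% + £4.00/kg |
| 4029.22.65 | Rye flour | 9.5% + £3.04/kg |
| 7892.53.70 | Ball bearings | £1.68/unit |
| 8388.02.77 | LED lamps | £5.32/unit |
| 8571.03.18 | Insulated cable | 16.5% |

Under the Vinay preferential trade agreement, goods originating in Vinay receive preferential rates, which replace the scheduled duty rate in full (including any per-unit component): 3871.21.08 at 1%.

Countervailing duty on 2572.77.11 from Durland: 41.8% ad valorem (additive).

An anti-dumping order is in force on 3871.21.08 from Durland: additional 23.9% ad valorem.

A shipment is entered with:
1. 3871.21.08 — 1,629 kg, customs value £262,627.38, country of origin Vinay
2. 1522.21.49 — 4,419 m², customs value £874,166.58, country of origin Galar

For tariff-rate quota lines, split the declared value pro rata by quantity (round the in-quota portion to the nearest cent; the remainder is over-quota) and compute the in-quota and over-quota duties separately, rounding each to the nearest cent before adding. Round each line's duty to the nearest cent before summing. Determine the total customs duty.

Line 1 (3871.21.08, Vinay, 1,629 kg, £262,627.38):
Base rate for 3871.21.08 is 5.5% + £4.00/kg.
Origin Vinay qualifies under the Junesta–Vinay agreement and 3871.21.08 is covered: preferential rate 1% applies instead.
The additional-duty order on 3871.21.08 targets Durland, not Vinay; it does not apply.
Duty = £262,627.38 × 1% = £2,626.27.
Line 2 (1522.21.49, Galar, 4,419 m², £874,166.58):
Code 1522.21.49 is under a tariff-rate quota (threshold 2,076 m²). In-quota: 2,076 m² at 8%; over-quota: 2,343 m² at 35.5%.
Pro-rata value split: in-quota = £874,166.58 × 2,076/4,419 = £410,674.32; over-quota = £874,166.58 − £410,674.32 = £463,492.26.
In-quota duty = £410,674.32 × 8% = £32,853.95. Over-quota duty = £463,492.26 × 35.5% = £164,539.75.
Line duty = £32,853.95 + £164,539.75 = £197,393.70.
Total = £2,626.27 + £197,393.70 = £200,019.97.

£200,019.97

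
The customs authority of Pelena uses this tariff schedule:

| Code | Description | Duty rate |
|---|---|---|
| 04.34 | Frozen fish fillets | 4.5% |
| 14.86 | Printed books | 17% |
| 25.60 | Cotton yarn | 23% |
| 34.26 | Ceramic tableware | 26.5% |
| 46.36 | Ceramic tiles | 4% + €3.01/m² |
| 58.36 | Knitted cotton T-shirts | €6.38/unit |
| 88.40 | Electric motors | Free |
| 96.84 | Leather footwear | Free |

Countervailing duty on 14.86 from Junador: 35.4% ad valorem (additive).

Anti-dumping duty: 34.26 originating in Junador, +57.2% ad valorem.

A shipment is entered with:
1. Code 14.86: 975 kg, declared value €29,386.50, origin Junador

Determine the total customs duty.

Line 1 (14.86, Junador, 975 kg, €29,386.50):
Base rate for 14.86 is 17%.
Additional duty on 14.86 from Junador: +35.4%. Applied ad valorem rate: 17% + 35.4% = 52.4%.
Duty = €29,386.50 × 52.4% = €15,398.53.

€15,398.53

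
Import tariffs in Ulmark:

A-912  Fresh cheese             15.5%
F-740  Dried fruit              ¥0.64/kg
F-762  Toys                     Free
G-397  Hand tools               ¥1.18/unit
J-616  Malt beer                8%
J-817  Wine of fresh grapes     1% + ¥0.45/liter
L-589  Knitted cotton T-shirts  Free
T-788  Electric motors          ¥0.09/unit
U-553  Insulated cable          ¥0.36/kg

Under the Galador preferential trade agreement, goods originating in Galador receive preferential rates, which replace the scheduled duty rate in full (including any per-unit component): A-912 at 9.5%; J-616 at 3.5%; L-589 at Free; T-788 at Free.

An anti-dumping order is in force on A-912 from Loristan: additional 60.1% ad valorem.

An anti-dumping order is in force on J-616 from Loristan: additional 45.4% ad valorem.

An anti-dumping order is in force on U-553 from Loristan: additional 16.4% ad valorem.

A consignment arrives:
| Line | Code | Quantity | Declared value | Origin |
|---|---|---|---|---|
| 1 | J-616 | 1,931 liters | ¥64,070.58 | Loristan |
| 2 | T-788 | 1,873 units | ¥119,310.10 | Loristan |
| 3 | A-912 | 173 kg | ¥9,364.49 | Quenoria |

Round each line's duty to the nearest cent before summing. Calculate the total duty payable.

¥35,833.76

Line 1 (J-616, Loristan, 1,931 liters, ¥64,070.58):
Base rate for J-616 is 8%.
J-616 has an FTA preferential rate, but origin Loristan is not Galador; base rate stands.
Additional duty on J-616 from Loristan: +45.4%. Applied ad valorem rate: 8% + 45.4% = 53.4%.
Duty = ¥64,070.58 × 53.4% = ¥34,213.69.
Line 2 (T-788, Loristan, 1,873 units, ¥119,310.10):
Base rate for T-788 is ¥0.09/unit.
T-788 has an FTA preferential rate, but origin Loristan is not Galador; base rate stands.
Duty = 1,873 × ¥0.09 = ¥168.57.
Line 3 (A-912, Quenoria, 173 kg, ¥9,364.49):
Base rate for A-912 is 15.5%.
A-912 has an FTA preferential rate, but origin Quenoria is not Galador; base rate stands.
The additional-duty order on A-912 targets Loristan, not Quenoria; it does not apply.
Duty = ¥9,364.49 × 15.5% = ¥1,451.50.
Total = ¥34,213.69 + ¥168.57 + ¥1,451.50 = ¥35,833.76.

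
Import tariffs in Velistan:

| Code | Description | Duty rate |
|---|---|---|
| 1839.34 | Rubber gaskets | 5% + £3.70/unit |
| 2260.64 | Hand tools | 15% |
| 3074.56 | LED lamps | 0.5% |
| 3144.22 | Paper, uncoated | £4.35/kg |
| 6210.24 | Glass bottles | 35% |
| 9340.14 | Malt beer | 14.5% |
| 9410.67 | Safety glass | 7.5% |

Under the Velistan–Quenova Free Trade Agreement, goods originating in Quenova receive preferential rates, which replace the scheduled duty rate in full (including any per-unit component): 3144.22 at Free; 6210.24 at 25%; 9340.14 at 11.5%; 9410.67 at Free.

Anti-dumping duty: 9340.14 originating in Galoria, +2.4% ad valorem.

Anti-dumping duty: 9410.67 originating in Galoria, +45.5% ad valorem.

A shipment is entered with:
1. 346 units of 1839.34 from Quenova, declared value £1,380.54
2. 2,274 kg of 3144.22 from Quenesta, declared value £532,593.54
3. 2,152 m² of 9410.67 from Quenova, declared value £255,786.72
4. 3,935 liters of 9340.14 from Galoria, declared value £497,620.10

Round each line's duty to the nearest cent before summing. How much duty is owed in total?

£95,338.93

Line 1 (1839.34, Quenova, 346 units, £1,380.54):
Base rate for 1839.34 is 5% + £3.70/unit.
Origin Quenova is the FTA partner but 1839.34 is not on the preference list; base rate stands.
Duty = £1,380.54 × 5% + 346 × £3.70 = £1,349.23.
Line 2 (3144.22, Quenesta, 2,274 kg, £532,593.54):
Base rate for 3144.22 is £4.35/kg.
3144.22 has an FTA preferential rate, but origin Quenesta is not Quenova; base rate stands.
Duty = 2,274 × £4.35 = £9,891.90.
Line 3 (9410.67, Quenova, 2,152 m², £255,786.72):
Base rate for 9410.67 is 7.5%.
Origin Quenova qualifies under the Velistan–Quenova agreement and 9410.67 is covered: preferential rate Free applies instead.
The additional-duty order on 9410.67 targets Galoria, not Quenova; it does not apply.
Duty = £255,786.72 × 0% = £0.00.
Line 4 (9340.14, Galoria, 3,935 liters, £497,620.10):
Base rate for 9340.14 is 14.5%.
9340.14 has an FTA preferential rate, but origin Galoria is not Quenova; base rate stands.
Additional duty on 9340.14 from Galoria: +2.4%. Applied ad valorem rate: 14.5% + 2.4% = 16.9%.
Duty = £497,620.10 × 16.9% = £84,097.80.
Total = £1,349.23 + £9,891.90 + £0.00 + £84,097.80 = £95,338.93.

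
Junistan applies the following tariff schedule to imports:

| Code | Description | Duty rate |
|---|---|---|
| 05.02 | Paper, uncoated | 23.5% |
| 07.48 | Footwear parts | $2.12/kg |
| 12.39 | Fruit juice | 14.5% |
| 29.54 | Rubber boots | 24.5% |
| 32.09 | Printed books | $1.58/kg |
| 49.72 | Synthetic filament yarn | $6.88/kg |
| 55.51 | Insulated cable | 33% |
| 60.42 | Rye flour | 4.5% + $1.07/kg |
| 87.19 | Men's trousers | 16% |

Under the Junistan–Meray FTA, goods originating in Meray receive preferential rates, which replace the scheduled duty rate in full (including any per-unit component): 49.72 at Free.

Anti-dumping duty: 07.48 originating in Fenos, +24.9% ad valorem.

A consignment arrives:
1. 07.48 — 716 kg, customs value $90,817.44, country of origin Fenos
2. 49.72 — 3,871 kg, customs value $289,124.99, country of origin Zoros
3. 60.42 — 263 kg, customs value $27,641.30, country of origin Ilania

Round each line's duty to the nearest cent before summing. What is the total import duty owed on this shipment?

$52,289.21

Line 1 (07.48, Fenos, 716 kg, $90,817.44):
Base rate for 07.48 is $2.12/kg.
Additional duty on 07.48 from Fenos: +24.9% ad valorem. Applied ad valorem rate = 24.9%.
Duty = $90,817.44 × 24.9% + 716 × $2.12 = $24,131.46.
Line 2 (49.72, Zoros, 3,871 kg, $289,124.99):
Base rate for 49.72 is $6.88/kg.
49.72 has an FTA preferential rate, but origin Zoros is not Meray; base rate stands.
Duty = 3,871 × $6.88 = $26,632.48.
Line 3 (60.42, Ilania, 263 kg, $27,641.30):
Base rate for 60.42 is 4.5% + $1.07/kg.
Duty = $27,641.30 × 4.5% + 263 × $1.07 = $1,525.27.
Total = $24,131.46 + $26,632.48 + $1,525.27 = $52,289.21.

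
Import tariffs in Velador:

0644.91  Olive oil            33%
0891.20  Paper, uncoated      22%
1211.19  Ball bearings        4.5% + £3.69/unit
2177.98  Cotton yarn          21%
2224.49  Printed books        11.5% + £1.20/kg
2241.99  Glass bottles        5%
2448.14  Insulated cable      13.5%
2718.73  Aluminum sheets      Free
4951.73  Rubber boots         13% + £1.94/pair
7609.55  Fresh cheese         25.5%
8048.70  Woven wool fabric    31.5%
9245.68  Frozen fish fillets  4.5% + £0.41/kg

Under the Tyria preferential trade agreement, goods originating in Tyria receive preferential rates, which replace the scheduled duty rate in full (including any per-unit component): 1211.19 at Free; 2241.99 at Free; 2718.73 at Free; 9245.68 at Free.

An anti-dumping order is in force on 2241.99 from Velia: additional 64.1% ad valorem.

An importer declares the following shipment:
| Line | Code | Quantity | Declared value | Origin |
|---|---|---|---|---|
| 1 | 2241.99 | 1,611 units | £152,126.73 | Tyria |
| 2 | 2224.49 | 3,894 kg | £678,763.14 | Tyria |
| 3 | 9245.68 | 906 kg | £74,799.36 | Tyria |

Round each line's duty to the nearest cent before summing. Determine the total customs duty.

Line 1 (2241.99, Tyria, 1,611 units, £152,126.73):
Base rate for 2241.99 is 5%.
Origin Tyria qualifies under the Velador–Tyria agreement and 2241.99 is covered: preferential rate Free applies instead.
The additional-duty order on 2241.99 targets Velia, not Tyria; it does not apply.
Duty = £152,126.73 × 0% = £0.00.
Line 2 (2224.49, Tyria, 3,894 kg, £678,763.14):
Base rate for 2224.49 is 11.5% + £1.20/kg.
Origin Tyria is the FTA partner but 2224.49 is not on the preference list; base rate stands.
Duty = £678,763.14 × 11.5% + 3,894 × £1.20 = £82,730.56.
Line 3 (9245.68, Tyria, 906 kg, £74,799.36):
Base rate for 9245.68 is 4.5% + £0.41/kg.
Origin Tyria qualifies under the Velador–Tyria agreement and 9245.68 is covered: preferential rate Free applies instead.
Duty = £74,799.36 × 0% = £0.00.
Total = £0.00 + £82,730.56 + £0.00 = £82,730.56.

£82,730.56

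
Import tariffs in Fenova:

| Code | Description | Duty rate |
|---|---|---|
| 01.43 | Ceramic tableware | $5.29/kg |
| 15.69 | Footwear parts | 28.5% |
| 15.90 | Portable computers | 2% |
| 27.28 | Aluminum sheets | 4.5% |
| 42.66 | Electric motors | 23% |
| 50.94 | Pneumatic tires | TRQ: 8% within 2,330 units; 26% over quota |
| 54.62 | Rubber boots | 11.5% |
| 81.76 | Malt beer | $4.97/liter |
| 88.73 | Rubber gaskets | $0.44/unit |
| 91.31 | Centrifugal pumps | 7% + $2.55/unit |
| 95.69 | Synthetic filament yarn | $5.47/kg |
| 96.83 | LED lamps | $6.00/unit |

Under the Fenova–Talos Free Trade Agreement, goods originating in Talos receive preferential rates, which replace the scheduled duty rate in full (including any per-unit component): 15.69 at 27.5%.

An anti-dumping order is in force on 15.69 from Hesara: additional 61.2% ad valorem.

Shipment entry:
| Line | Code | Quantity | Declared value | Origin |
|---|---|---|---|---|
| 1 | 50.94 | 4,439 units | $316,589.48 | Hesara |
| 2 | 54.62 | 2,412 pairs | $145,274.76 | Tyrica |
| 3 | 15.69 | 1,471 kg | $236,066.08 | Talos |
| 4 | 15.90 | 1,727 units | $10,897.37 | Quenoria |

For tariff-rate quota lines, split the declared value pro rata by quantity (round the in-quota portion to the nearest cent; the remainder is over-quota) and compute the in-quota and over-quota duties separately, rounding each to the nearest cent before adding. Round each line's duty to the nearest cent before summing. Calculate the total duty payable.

$134,244.38

Line 1 (50.94, Hesara, 4,439 units, $316,589.48):
Code 50.94 is under a tariff-rate quota (threshold 2,330 units). In-quota: 2,330 units at 8%; over-quota: 2,109 units at 26%.
Pro-rata value split: in-quota = $316,589.48 × 2,330/4,439 = $166,175.60; over-quota = $316,589.48 − $166,175.60 = $150,413.88.
In-quota duty = $166,175.60 × 8% = $13,294.05. Over-quota duty = $150,413.88 × 26% = $39,107.61.
Line duty = $13,294.05 + $39,107.61 = $52,401.66.
Line 2 (54.62, Tyrica, 2,412 pairs, $145,274.76):
Base rate for 54.62 is 11.5%.
Duty = $145,274.76 × 11.5% = $16,706.60.
Line 3 (15.69, Talos, 1,471 kg, $236,066.08):
Base rate for 15.69 is 28.5%.
Origin Talos qualifies under the Fenova–Talos agreement and 15.69 is covered: preferential rate 27.5% applies instead.
The additional-duty order on 15.69 targets Hesara, not Talos; it does not apply.
Duty = $236,066.08 × 27.5% = $64,918.17.
Line 4 (15.90, Quenoria, 1,727 units, $10,897.37):
Base rate for 15.90 is 2%.
Duty = $10,897.37 × 2% = $217.95.
Total = $52,401.66 + $16,706.60 + $64,918.17 + $217.95 = $134,244.38.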